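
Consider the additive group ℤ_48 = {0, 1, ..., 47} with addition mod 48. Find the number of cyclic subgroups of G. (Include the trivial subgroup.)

Group the elements of G by the cyclic subgroup they generate; each cyclic subgroup of order d accounts for φ(d) elements.
Cyclic subgroups by order — order 1: 1; order 2: 1; order 3: 1; order 4: 1; order 6: 1; order 8: 1; order 12: 1; order 16: 1; order 24: 1; order 48: 1.
Total: 10.

10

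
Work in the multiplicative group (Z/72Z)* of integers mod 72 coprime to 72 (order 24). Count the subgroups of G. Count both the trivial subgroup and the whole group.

32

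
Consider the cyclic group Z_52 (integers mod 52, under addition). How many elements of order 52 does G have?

In a cyclic group of order 52, the number of elements of order d (for d | 52) is φ(d).
φ(52) = 24.

24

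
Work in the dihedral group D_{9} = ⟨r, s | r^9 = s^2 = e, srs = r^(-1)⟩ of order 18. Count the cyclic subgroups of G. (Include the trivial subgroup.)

12

Group the elements of G by the cyclic subgroup they generate; each cyclic subgroup of order d accounts for φ(d) elements.
Cyclic subgroups by order — order 1: 1; order 2: 9; order 3: 1; order 9: 1.
Total: 12.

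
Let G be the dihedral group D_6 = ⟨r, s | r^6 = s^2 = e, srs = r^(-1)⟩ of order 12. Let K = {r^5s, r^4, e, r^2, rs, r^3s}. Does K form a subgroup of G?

Yes

|K| = 6 divides |G| = 12, consistent with Lagrange.
K contains the identity, every element's inverse is in K, and K is closed under ·: it is a subgroup.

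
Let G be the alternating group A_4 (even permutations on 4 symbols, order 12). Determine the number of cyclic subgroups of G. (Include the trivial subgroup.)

Each element a generates a cyclic subgroup ⟨a⟩; distinct elements may generate the same one (a cyclic group of order d has φ(d) generators).
Cyclic subgroups by order — order 1: 1; order 2: 3; order 3: 4.
Total: 8.

8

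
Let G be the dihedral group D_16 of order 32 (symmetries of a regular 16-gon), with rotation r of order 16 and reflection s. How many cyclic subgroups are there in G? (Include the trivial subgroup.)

Each element a generates a cyclic subgroup ⟨a⟩; distinct elements may generate the same one (a cyclic group of order d has φ(d) generators).
Cyclic subgroups by order — order 1: 1; order 2: 17; order 4: 1; order 8: 1; order 16: 1.
Total: 21.

21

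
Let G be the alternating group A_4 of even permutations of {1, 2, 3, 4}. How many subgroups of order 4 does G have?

1

|G| = 12 and 4 | 12, so subgroups of order 4 are possible by Lagrange.
The subgroups of order 4 are: {e, (1 2)(3 4), (1 3)(2 4), (1 4)(2 3)}.
So G has 1 subgroup of order 4.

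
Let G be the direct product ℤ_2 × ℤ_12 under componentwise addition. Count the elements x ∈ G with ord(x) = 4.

An element (a,b) has order lcm(ord(a), ord(b)); count pairs with lcm equal to 4.
Enumerating gives 4 such elements.

4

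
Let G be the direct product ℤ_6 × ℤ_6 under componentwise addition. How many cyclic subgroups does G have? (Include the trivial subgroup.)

A cyclic subgroup of order d is generated by each of its φ(d) elements of order d, so the cyclic subgroups of order d number (#elements of order d)/φ(d).
Cyclic subgroups by order — order 1: 1; order 2: 3; order 3: 4; order 6: 12.
Total: 20.

20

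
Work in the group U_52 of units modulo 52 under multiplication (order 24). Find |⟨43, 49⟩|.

|⟨43⟩| = 6 and |⟨49⟩| = 6, so |H| is a multiple of lcm(6, 6) = 6 and divides |G| = 24.
Closing under the operation: H = {1, 3, 9, 17, 23, 25, 27, 29, 35, 43, 49, 51}, so |H| = 12.

12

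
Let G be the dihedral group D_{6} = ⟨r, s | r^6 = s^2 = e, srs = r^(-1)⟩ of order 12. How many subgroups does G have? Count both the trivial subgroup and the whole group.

16

|G| = 12, so by Lagrange every subgroup order divides 12. Divisors: 1, 2, 3, 4, 6, 12.
Subgroups by order — order 1: 1; order 2: 7; order 3: 1; order 4: 3; order 6: 3; order 12: 1.
Total: 1 + 7 + 1 + 3 + 3 + 1 = 16.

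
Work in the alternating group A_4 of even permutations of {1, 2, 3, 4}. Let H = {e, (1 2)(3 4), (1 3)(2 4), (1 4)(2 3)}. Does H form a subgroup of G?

|H| = 4 divides |G| = 12, consistent with Lagrange.
H contains the identity, every element's inverse is in H, and H is closed under ∘: it is a subgroup.

Yes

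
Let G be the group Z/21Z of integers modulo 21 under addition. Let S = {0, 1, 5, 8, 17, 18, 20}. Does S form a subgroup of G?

No

17 ∈ S but its inverse 4 ∉ S, so S is not a subgroup.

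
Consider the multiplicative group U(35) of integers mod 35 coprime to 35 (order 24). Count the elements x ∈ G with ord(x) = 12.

8

The elements of order 12 are: 2, 3, 12, 17, 18, 23, 32, 33.
That's 8.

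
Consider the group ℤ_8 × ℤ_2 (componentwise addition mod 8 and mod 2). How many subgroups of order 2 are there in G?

|G| = 16 and 2 | 16, so subgroups of order 2 are possible by Lagrange.
The subgroups of order 2 are: {(0,0), (0,1)}; {(0,0), (4,0)}; {(0,0), (4,1)}.
So G has 3 subgroups of order 2.

3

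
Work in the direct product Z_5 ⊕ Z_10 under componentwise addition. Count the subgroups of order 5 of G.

6

|G| = 50 and 5 | 50, so subgroups of order 5 are possible by Lagrange.
The subgroups of order 5 are: {(0,0), (0,2), (0,4), (0,6), (0,8)}; {(0,0), (1,0), (2,0), (3,0), (4,0)}; {(0,0), (1,2), (2,4), (3,6), (4,8)}; {(0,0), (1,4), (2,8), (3,2), (4,6)}; … (6 in all).
So G has 6 subgroups of order 5.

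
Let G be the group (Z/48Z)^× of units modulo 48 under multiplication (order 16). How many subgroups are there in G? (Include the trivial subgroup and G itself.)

|G| = 16, so by Lagrange every subgroup order divides 16. Divisors: 1, 2, 4, 8, 16.
Subgroups by order — order 1: 1; order 2: 7; order 4: 11; order 8: 7; order 16: 1.
Total: 1 + 7 + 11 + 7 + 1 = 27.

27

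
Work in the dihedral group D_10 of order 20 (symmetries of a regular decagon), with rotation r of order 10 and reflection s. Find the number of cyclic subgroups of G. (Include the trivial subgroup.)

14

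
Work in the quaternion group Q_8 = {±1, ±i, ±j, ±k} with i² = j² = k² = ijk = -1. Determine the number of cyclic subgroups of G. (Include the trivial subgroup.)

5

Each element a generates a cyclic subgroup ⟨a⟩; distinct elements may generate the same one (a cyclic group of order d has φ(d) generators).
Cyclic subgroups by order — order 1: 1; order 2: 1; order 4: 3.
Total: 5.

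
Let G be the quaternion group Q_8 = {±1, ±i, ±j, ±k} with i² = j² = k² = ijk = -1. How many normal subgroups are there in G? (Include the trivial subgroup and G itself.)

G has 6 subgroups. Checking conjugation-invariance by order — order 1: 1/1 normal; order 2: 1/1 normal; order 4: 3/3 normal; order 8: 1/1 normal.
Total normal subgroups: 6.

6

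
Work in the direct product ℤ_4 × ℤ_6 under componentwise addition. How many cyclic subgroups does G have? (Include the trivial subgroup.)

A cyclic subgroup of order d is generated by each of its φ(d) elements of order d, so the cyclic subgroups of order d number (#elements of order d)/φ(d).
Cyclic subgroups by order — order 1: 1; order 2: 3; order 3: 1; order 4: 2; order 6: 3; order 12: 2.
Total: 12.

12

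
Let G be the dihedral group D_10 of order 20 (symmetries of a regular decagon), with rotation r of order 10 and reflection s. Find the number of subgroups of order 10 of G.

|G| = 20 and 10 | 20, so subgroups of order 10 are possible by Lagrange.
The subgroups of order 10 are: {e, r, r^2, r^3, r^4, r^5, r^6, r^7, r^8, r^9}; {e, r^2, r^4, r^6, r^8, s, r^2s, r^4s, r^6s, r^8s}; {e, r^2, r^4, r^6, r^8, rs, r^3s, r^5s, r^7s, r^9s}.
So G has 3 subgroups of order 10.

3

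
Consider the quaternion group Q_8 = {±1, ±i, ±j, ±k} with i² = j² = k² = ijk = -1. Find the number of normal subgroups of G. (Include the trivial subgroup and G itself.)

G has 6 subgroups. Checking conjugation-invariance by order — order 1: 1/1 normal; order 2: 1/1 normal; order 4: 3/3 normal; order 8: 1/1 normal.
Total normal subgroups: 6.

6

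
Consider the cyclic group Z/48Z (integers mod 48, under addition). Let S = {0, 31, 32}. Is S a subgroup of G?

No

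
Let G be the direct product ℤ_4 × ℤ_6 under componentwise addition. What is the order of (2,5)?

The order of (2,5) in Z_4 × Z_6 is lcm(ord(2) in Z_4, ord(5) in Z_6).
ord(2) = 2 and ord(5) = 6, so |⟨(2,5)⟩| = lcm(2, 6) = 6.

6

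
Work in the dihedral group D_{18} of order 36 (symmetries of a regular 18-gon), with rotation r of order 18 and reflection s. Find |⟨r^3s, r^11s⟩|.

|⟨r^3s⟩| = 2 and |⟨r^11s⟩| = 2, so |H| is a multiple of lcm(2, 2) = 2 and divides |G| = 36.
Closing under the operation: H = {e, r^2, r^4, r^6, r^8, r^10, r^12, r^14, r^16, rs, r^3s, r^5s, r^7s, r^9s, r^11s, r^13s, r^15s, r^17s}, so |H| = 18.

18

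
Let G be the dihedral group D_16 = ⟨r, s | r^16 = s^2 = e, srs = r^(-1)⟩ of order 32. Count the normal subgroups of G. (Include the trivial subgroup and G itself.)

8

G has 36 subgroups. Checking conjugation-invariance by order — order 1: 1/1 normal; order 2: 1/17 normal; order 4: 1/9 normal; order 8: 1/5 normal; order 16: 3/3 normal; order 32: 1/1 normal.
Total normal subgroups: 8.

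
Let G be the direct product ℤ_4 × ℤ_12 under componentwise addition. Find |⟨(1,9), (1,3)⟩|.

|⟨(1,9)⟩| = 4 and |⟨(1,3)⟩| = 4, so |H| is a multiple of lcm(4, 4) = 4 and divides |G| = 48.
Closing under the operation: H = {(0,0), (0,6), (1,3), (1,9), (2,0), (2,6), (3,3), (3,9)}, so |H| = 8.

8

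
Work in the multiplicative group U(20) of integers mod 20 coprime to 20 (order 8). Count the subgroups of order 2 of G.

3

|G| = 8 and 2 | 8, so subgroups of order 2 are possible by Lagrange.
The subgroups of order 2 are: {1, 11}; {1, 19}; {1, 9}.
So G has 3 subgroups of order 2.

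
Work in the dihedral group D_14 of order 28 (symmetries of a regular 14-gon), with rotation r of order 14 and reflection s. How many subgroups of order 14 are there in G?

|G| = 28 and 14 | 28, so subgroups of order 14 are possible by Lagrange.
The subgroups of order 14 are: {e, r, r^2, r^3, r^4, r^5, r^6, r^7, r^8, r^9, r^10, r^11, r^12, r^13}; {e, r^2, r^4, r^6, r^8, r^10, r^12, s, r^2s, r^4s, r^6s, r^8s, r^10s, r^12s}; {e, r^2, r^4, r^6, r^8, r^10, r^12, rs, r^3s, r^5s, r^7s, r^9s, r^11s, r^13s}.
So G has 3 subgroups of order 14.

3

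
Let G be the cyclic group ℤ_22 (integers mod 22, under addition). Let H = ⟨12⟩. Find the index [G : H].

|⟨12⟩| = 11 and |G| = 22.
By Lagrange, [G : H] = |G|/|H| = 22/11 = 2.

2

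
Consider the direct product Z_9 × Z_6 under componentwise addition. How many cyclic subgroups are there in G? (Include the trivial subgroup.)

16

Group the elements of G by the cyclic subgroup they generate; each cyclic subgroup of order d accounts for φ(d) elements.
Cyclic subgroups by order — order 1: 1; order 2: 1; order 3: 4; order 6: 4; order 9: 3; order 18: 3.
Total: 16.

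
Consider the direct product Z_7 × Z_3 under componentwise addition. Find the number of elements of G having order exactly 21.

An element (a,b) has order lcm(ord(a), ord(b)); count pairs with lcm equal to 21.
Enumerating gives 12 such elements.

12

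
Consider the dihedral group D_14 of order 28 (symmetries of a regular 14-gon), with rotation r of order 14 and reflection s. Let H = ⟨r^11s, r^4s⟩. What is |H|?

|⟨r^11s⟩| = 2 and |⟨r^4s⟩| = 2, so |H| is a multiple of lcm(2, 2) = 2 and divides |G| = 28.
Closing under the operation: H = {e, r^7, r^4s, r^11s}, so |H| = 4.

4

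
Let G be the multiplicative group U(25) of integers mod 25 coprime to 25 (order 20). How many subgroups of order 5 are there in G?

1

|G| = 20 and 5 | 20, so subgroups of order 5 are possible by Lagrange.
The subgroups of order 5 are: {1, 6, 11, 16, 21}.
So G has 1 subgroup of order 5.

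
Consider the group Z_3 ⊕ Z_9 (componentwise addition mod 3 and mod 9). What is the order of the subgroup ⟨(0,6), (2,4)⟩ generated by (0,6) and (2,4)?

9

|⟨(0,6)⟩| = 3 and |⟨(2,4)⟩| = 9, so |H| is a multiple of lcm(3, 9) = 9 and divides |G| = 27.
Closing under the operation: H = {(0,0), (0,3), (0,6), (1,2), (1,5), (1,8), (2,1), (2,4), (2,7)}, so |H| = 9.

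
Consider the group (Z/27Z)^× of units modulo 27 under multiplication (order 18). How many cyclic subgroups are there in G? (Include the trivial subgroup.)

6

Group the elements of G by the cyclic subgroup they generate; each cyclic subgroup of order d accounts for φ(d) elements.
Cyclic subgroups by order — order 1: 1; order 2: 1; order 3: 1; order 6: 1; order 9: 1; order 18: 1.
Total: 6.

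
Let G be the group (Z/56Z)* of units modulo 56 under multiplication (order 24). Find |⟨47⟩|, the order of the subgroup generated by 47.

Compute successive powers of 47 mod 56: 47, 25, 55, 9, 31, 1; 47^6 ≡ 1 (mod 56).
So |⟨47⟩| = 6.

6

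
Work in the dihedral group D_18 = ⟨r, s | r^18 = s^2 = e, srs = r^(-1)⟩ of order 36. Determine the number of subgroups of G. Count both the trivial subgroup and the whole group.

45

|G| = 36, so by Lagrange every subgroup order divides 36. Divisors: 1, 2, 3, 4, 6, 9, 12, 18, 36.
Subgroups by order — order 1: 1; order 2: 19; order 3: 1; order 4: 9; order 6: 7; order 9: 1; order 12: 3; order 18: 3; order 36: 1.
Total: 1 + 19 + 1 + 9 + 7 + 1 + 3 + 3 + 1 = 45.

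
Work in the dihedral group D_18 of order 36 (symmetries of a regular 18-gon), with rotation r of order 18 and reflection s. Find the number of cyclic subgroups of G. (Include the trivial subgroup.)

Group the elements of G by the cyclic subgroup they generate; each cyclic subgroup of order d accounts for φ(d) elements.
Cyclic subgroups by order — order 1: 1; order 2: 19; order 3: 1; order 6: 1; order 9: 1; order 18: 1.
Total: 24.

24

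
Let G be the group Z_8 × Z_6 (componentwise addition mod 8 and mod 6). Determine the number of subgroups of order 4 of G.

|G| = 48 and 4 | 48, so subgroups of order 4 are possible by Lagrange.
The subgroups of order 4 are: {(0,0), (0,3), (4,0), (4,3)}; {(0,0), (2,0), (4,0), (6,0)}; {(0,0), (2,3), (4,0), (6,3)}.
So G has 3 subgroups of order 4.

3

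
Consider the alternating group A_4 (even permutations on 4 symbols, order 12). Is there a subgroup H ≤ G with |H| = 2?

2 | 12. A subgroup of order 2 is {e, (1 2)(3 4)}.

Yes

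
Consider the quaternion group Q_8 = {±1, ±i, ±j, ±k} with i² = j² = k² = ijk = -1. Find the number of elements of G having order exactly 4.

6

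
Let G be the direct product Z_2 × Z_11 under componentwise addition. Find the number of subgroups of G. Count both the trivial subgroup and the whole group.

4

|G| = 22, so by Lagrange every subgroup order divides 22. Divisors: 1, 2, 11, 22.
Subgroups by order — order 1: 1; order 2: 1; order 11: 1; order 22: 1.
Total: 1 + 1 + 1 + 1 = 4.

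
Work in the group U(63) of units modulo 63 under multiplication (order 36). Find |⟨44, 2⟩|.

18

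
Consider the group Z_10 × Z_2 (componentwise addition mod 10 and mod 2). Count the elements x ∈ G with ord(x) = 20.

0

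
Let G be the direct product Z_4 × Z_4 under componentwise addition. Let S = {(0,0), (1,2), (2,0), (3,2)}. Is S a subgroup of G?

Yes

|S| = 4 divides |G| = 16, consistent with Lagrange.
S contains the identity, every element's inverse is in S, and S is closed under +: it is a subgroup.
In fact S = ⟨(3,2)⟩.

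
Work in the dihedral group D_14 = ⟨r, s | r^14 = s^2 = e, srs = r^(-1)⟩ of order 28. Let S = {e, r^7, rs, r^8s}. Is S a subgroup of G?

|S| = 4 divides |G| = 28, consistent with Lagrange.
S contains the identity, every element's inverse is in S, and S is closed under ·: it is a subgroup.

Yes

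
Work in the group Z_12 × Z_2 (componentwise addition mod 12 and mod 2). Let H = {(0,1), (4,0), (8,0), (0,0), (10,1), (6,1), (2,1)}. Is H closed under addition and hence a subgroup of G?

No

|H| = 7 does not divide |G| = 24, so by Lagrange H is not a subgroup.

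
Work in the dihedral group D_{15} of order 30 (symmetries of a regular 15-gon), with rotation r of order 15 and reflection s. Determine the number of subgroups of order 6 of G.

5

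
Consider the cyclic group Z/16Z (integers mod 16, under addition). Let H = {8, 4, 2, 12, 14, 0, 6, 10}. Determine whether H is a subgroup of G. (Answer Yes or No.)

|H| = 8 divides |G| = 16, consistent with Lagrange.
H contains the identity, every element's inverse is in H, and H is closed under +: it is a subgroup.
In fact H = ⟨2⟩.

Yes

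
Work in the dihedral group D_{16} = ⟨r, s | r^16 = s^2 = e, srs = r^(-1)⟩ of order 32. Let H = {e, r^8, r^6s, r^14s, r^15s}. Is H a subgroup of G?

|H| = 5 does not divide |G| = 32, so by Lagrange H is not a subgroup.

No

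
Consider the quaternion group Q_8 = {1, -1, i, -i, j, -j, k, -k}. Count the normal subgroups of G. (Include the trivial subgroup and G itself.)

6

G has 6 subgroups. Checking conjugation-invariance by order — order 1: 1/1 normal; order 2: 1/1 normal; order 4: 3/3 normal; order 8: 1/1 normal.
Total normal subgroups: 6.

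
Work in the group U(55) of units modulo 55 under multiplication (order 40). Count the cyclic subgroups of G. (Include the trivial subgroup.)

A cyclic subgroup of order d is generated by each of its φ(d) elements of order d, so the cyclic subgroups of order d number (#elements of order d)/φ(d).
Cyclic subgroups by order — order 1: 1; order 2: 3; order 4: 2; order 5: 1; order 10: 3; order 20: 2.
Total: 12.

12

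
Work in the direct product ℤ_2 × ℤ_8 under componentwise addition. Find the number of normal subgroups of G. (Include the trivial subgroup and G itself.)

11

G is abelian, so every subgroup is normal.
G has 11 subgroups in total, hence 11 normal subgroups.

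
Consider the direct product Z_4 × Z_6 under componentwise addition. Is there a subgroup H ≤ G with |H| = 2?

2 | 24. A subgroup of order 2 is {(0,0), (0,3)}.

Yes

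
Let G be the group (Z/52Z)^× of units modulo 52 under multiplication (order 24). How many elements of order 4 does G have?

4

The elements of order 4 are: 5, 21, 31, 47.
That's 4.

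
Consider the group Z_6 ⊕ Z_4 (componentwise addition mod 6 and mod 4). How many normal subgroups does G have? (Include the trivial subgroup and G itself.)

G is abelian, so every subgroup is normal.
G has 16 subgroups in total, hence 16 normal subgroups.

16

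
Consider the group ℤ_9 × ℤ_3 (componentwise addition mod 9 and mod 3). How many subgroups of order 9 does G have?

|G| = 27 and 9 | 27, so subgroups of order 9 are possible by Lagrange.
The subgroups of order 9 are: {(0,0), (0,1), (0,2), (3,0), (3,1), (3,2), (6,0), (6,1), (6,2)}; {(0,0), (1,0), (2,0), (3,0), (4,0), (5,0), (6,0), (7,0), (8,0)}; {(0,0), (1,1), (2,2), (3,0), (4,1), (5,2), (6,0), (7,1), (8,2)}; {(0,0), (1,2), (2,1), (3,0), (4,2), (5,1), (6,0), (7,2), (8,1)}.
So G has 4 subgroups of order 9.

4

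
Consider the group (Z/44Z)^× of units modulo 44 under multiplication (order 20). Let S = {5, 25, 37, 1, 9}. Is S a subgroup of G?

Yes

|S| = 5 divides |G| = 20, consistent with Lagrange.
S contains the identity, every element's inverse is in S, and S is closed under ·: it is a subgroup.
In fact S = ⟨5⟩.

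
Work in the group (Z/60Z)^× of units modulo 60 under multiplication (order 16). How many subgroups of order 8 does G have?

7

|G| = 16 and 8 | 16, so subgroups of order 8 are possible by Lagrange.
The subgroups of order 8 are: {1, 11, 13, 23, 37, 47, 49, 59}; {1, 7, 11, 17, 43, 49, 53, 59}; {1, 11, 19, 29, 31, 41, 49, 59}; {1, 13, 17, 29, 37, 41, 49, 53}; … (7 in all).
So G has 7 subgroups of order 8.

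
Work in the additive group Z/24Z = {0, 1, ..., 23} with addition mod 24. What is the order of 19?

In Z/24Z, the order of an element a is n/gcd(a, n).
gcd(19, 24) = 1, so |⟨19⟩| = 24/1 = 24.

24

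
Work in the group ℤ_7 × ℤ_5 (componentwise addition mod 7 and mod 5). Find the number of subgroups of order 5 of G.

|G| = 35 and 5 | 35, so subgroups of order 5 are possible by Lagrange.
The subgroups of order 5 are: {(0,0), (0,1), (0,2), (0,3), (0,4)}.
So G has 1 subgroup of order 5.

1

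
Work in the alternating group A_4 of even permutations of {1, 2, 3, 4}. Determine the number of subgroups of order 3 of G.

4

|G| = 12 and 3 | 12, so subgroups of order 3 are possible by Lagrange.
The subgroups of order 3 are: {e, (1 2 3), (1 3 2)}; {e, (1 2 4), (1 4 2)}; {e, (1 3 4), (1 4 3)}; {e, (2 3 4), (2 4 3)}.
So G has 4 subgroups of order 3.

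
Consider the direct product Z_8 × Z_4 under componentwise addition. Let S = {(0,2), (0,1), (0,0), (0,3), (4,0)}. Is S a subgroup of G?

No

|S| = 5 does not divide |G| = 32, so by Lagrange S is not a subgroup.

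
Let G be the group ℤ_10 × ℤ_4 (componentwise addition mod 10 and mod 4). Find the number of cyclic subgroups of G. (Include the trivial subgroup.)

12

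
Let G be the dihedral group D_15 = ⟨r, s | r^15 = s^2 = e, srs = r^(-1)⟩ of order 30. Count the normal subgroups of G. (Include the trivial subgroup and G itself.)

5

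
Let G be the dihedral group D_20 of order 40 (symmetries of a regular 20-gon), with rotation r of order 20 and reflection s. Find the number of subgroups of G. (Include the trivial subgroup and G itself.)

48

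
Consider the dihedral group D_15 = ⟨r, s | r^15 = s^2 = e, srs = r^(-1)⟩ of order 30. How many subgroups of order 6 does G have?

5

|G| = 30 and 6 | 30, so subgroups of order 6 are possible by Lagrange.
The subgroups of order 6 are: {e, r^5, r^10, s, r^5s, r^10s}; {e, r^5, r^10, rs, r^6s, r^11s}; {e, r^5, r^10, r^2s, r^7s, r^12s}; {e, r^5, r^10, r^3s, r^8s, r^13s}; … (5 in all).
So G has 5 subgroups of order 6.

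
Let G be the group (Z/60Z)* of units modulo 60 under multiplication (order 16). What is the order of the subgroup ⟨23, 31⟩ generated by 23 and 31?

8

|⟨23⟩| = 4 and |⟨31⟩| = 2, so |H| is a multiple of lcm(4, 2) = 4 and divides |G| = 16.
Closing under the operation: H = {1, 17, 19, 23, 31, 47, 49, 53}, so |H| = 8.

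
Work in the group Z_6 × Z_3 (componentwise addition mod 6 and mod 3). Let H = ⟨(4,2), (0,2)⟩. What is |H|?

9

|⟨(4,2)⟩| = 3 and |⟨(0,2)⟩| = 3, so |H| is a multiple of lcm(3, 3) = 3 and divides |G| = 18.
Closing under the operation: H = {(0,0), (0,1), (0,2), (2,0), (2,1), (2,2), (4,0), (4,1), (4,2)}, so |H| = 9.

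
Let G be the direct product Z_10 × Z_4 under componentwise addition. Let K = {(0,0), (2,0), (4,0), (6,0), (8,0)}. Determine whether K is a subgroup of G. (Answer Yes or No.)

|K| = 5 divides |G| = 40, consistent with Lagrange.
K contains the identity, every element's inverse is in K, and K is closed under +: it is a subgroup.
In fact K = ⟨(4,0)⟩.

Yes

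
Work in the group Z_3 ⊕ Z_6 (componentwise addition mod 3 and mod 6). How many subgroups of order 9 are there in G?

1

|G| = 18 and 9 | 18, so subgroups of order 9 are possible by Lagrange.
The subgroups of order 9 are: {(0,0), (0,2), (0,4), (1,0), (1,2), (1,4), (2,0), (2,2), (2,4)}.
So G has 1 subgroup of order 9.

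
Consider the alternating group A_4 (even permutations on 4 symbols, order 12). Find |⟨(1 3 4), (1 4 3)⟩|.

3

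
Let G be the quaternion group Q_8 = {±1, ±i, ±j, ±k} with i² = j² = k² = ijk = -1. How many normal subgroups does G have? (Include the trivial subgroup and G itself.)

G has 6 subgroups. Checking conjugation-invariance by order — order 1: 1/1 normal; order 2: 1/1 normal; order 4: 3/3 normal; order 8: 1/1 normal.
Total normal subgroups: 6.

6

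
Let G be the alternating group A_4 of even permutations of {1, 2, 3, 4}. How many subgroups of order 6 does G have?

|G| = 12 and 6 | 12, so subgroups of order 6 are possible by Lagrange.
Checking all subgroups of G, none has order 6.
So G has 0 subgroups of order 6.

0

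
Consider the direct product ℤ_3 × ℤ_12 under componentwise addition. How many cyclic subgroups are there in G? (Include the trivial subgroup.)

Each element a generates a cyclic subgroup ⟨a⟩; distinct elements may generate the same one (a cyclic group of order d has φ(d) generators).
Cyclic subgroups by order — order 1: 1; order 2: 1; order 3: 4; order 4: 1; order 6: 4; order 12: 4.
Total: 15.

15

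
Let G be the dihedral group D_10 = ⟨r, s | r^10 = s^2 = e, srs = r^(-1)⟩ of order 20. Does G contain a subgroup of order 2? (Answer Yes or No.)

Yes

2 | 20. A subgroup of order 2 is {e, r^2s}.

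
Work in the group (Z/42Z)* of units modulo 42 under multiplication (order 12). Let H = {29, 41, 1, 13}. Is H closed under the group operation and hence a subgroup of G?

Yes

|H| = 4 divides |G| = 12, consistent with Lagrange.
H contains the identity, every element's inverse is in H, and H is closed under ·: it is a subgroup.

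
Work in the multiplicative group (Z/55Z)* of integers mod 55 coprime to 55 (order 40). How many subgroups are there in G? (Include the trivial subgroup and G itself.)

|G| = 40, so by Lagrange every subgroup order divides 40. Divisors: 1, 2, 4, 5, 8, 10, 20, 40.
Subgroups by order — order 1: 1; order 2: 3; order 4: 3; order 5: 1; order 8: 1; order 10: 3; order 20: 3; order 40: 1.
Total: 1 + 3 + 3 + 1 + 1 + 3 + 3 + 1 = 16.

16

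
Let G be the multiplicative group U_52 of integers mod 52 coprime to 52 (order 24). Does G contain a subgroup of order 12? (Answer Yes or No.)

12 | 24. A subgroup of order 12 is {1, 7, 9, 11, 15, 17, 19, 25, 29, 31, 47, 49}.

Yes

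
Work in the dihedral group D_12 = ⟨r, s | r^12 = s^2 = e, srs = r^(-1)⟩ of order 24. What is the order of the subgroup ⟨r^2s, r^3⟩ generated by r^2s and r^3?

8

|⟨r^2s⟩| = 2 and |⟨r^3⟩| = 4, so |H| is a multiple of lcm(2, 4) = 4 and divides |G| = 24.
Closing under the operation: H = {e, r^3, r^6, r^9, r^2s, r^5s, r^8s, r^11s}, so |H| = 8.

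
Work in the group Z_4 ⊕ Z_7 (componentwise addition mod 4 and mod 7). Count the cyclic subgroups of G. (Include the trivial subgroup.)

Each element a generates a cyclic subgroup ⟨a⟩; distinct elements may generate the same one (a cyclic group of order d has φ(d) generators).
Cyclic subgroups by order — order 1: 1; order 2: 1; order 4: 1; order 7: 1; order 14: 1; order 28: 1.
Total: 6.

6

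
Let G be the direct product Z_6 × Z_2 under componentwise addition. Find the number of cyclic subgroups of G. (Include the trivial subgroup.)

Each element a generates a cyclic subgroup ⟨a⟩; distinct elements may generate the same one (a cyclic group of order d has φ(d) generators).
Cyclic subgroups by order — order 1: 1; order 2: 3; order 3: 1; order 6: 3.
Total: 8.

8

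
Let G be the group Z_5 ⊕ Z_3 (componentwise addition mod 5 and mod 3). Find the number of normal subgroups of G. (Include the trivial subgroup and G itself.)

4

G is abelian, so every subgroup is normal.
G has 4 subgroups in total, hence 4 normal subgroups.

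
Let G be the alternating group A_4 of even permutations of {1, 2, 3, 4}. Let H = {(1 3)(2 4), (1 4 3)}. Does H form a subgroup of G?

No

The identity e ∉ H, so H is not a subgroup.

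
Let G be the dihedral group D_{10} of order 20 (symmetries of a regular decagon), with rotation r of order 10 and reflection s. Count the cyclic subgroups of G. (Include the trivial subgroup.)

14

Group the elements of G by the cyclic subgroup they generate; each cyclic subgroup of order d accounts for φ(d) elements.
Cyclic subgroups by order — order 1: 1; order 2: 11; order 5: 1; order 10: 1.
Total: 14.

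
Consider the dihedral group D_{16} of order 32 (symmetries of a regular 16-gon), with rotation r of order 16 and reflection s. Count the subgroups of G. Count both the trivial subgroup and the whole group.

36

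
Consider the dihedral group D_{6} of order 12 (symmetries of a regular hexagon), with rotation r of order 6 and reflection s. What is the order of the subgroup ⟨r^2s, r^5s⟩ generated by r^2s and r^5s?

|⟨r^2s⟩| = 2 and |⟨r^5s⟩| = 2, so |H| is a multiple of lcm(2, 2) = 2 and divides |G| = 12.
Closing under the operation: H = {e, r^3, r^2s, r^5s}, so |H| = 4.

4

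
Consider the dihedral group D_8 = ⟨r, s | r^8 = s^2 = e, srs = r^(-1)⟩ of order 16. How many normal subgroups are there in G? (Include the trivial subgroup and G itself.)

G has 19 subgroups. Checking conjugation-invariance by order — order 1: 1/1 normal; order 2: 1/9 normal; order 4: 1/5 normal; order 8: 3/3 normal; order 16: 1/1 normal.
Total normal subgroups: 7.

7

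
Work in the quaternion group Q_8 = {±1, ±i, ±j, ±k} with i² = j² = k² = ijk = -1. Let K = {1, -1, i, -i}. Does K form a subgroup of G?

Yes

|K| = 4 divides |G| = 8, consistent with Lagrange.
K contains the identity, every element's inverse is in K, and K is closed under ·: it is a subgroup.
In fact K = ⟨-i⟩.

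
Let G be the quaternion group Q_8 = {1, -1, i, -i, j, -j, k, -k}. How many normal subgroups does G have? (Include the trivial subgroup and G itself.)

6

G has 6 subgroups. Checking conjugation-invariance by order — order 1: 1/1 normal; order 2: 1/1 normal; order 4: 3/3 normal; order 8: 1/1 normal.
Total normal subgroups: 6.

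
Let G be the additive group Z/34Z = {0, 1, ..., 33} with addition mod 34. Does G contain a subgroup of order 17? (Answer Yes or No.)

17 | 34. A subgroup of order 17 is {0, 2, 4, 6, 8, 10, 12, 14, 16, 18, 20, 22, 24, 26, 28, 30, 32}.

Yes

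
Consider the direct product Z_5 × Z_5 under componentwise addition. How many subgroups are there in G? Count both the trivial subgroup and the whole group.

8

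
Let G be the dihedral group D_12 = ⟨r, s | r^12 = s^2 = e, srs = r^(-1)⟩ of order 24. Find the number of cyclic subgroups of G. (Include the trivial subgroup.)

18

Each element a generates a cyclic subgroup ⟨a⟩; distinct elements may generate the same one (a cyclic group of order d has φ(d) generators).
Cyclic subgroups by order — order 1: 1; order 2: 13; order 3: 1; order 4: 1; order 6: 1; order 12: 1.
Total: 18.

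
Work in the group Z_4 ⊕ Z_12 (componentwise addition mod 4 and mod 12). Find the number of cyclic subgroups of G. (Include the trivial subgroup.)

20

Each element a generates a cyclic subgroup ⟨a⟩; distinct elements may generate the same one (a cyclic group of order d has φ(d) generators).
Cyclic subgroups by order — order 1: 1; order 2: 3; order 3: 1; order 4: 6; order 6: 3; order 12: 6.
Total: 20.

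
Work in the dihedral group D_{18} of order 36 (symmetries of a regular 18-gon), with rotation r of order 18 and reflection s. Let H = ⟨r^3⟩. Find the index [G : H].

|⟨r^3⟩| = 6 and |G| = 36.
By Lagrange, [G : H] = |G|/|H| = 36/6 = 6.

6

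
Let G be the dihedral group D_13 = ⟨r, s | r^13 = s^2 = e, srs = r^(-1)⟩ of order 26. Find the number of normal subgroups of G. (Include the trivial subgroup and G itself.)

G has 16 subgroups. Checking conjugation-invariance by order — order 1: 1/1 normal; order 2: 0/13 normal; order 13: 1/1 normal; order 26: 1/1 normal.
Total normal subgroups: 3.

3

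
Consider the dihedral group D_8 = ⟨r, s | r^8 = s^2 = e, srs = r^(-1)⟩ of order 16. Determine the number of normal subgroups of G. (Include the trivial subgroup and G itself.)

G has 19 subgroups. Checking conjugation-invariance by order — order 1: 1/1 normal; order 2: 1/9 normal; order 4: 1/5 normal; order 8: 3/3 normal; order 16: 1/1 normal.
Total normal subgroups: 7.

7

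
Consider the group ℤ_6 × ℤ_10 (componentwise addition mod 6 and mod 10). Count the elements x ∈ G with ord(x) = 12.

0

An element (a,b) has order lcm(ord(a), ord(b)); count pairs with lcm equal to 12.
Enumerating gives 0 such elements.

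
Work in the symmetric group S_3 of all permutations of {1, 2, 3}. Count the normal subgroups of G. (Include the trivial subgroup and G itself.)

G has 6 subgroups. Checking conjugation-invariance by order — order 1: 1/1 normal; order 2: 0/3 normal; order 3: 1/1 normal; order 6: 1/1 normal.
Total normal subgroups: 3.

3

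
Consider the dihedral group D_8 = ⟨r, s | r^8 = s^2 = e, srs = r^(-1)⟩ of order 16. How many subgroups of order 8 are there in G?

|G| = 16 and 8 | 16, so subgroups of order 8 are possible by Lagrange.
The subgroups of order 8 are: {e, r, r^2, r^3, r^4, r^5, r^6, r^7}; {e, r^2, r^4, r^6, s, r^2s, r^4s, r^6s}; {e, r^2, r^4, r^6, rs, r^3s, r^5s, r^7s}.
So G has 3 subgroups of order 8.

3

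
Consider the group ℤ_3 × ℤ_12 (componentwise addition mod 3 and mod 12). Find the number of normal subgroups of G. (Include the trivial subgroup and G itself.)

G is abelian, so every subgroup is normal.
G has 18 subgroups in total, hence 18 normal subgroups.

18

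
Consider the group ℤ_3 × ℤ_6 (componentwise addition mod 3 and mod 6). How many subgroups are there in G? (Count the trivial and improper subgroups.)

12

|G| = 18, so by Lagrange every subgroup order divides 18. Divisors: 1, 2, 3, 6, 9, 18.
Subgroups by order — order 1: 1; order 2: 1; order 3: 4; order 6: 4; order 9: 1; order 18: 1.
Total: 1 + 1 + 4 + 4 + 1 + 1 = 12.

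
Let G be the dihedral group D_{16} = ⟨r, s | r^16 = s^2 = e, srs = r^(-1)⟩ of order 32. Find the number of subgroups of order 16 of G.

3

|G| = 32 and 16 | 32, so subgroups of order 16 are possible by Lagrange.
The subgroups of order 16 are: {e, r, r^2, r^3, r^4, r^5, r^6, r^7, r^8, r^9, r^10, r^11, r^12, r^13, r^14, r^15}; {e, r^2, r^4, r^6, r^8, r^10, r^12, r^14, s, r^2s, r^4s, r^6s, r^8s, r^10s, r^12s, r^14s}; {e, r^2, r^4, r^6, r^8, r^10, r^12, r^14, rs, r^3s, r^5s, r^7s, r^9s, r^11s, r^13s, r^15s}.
So G has 3 subgroups of order 16.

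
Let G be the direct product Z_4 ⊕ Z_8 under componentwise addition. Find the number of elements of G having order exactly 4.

12

An element (a,b) has order lcm(ord(a), ord(b)); count pairs with lcm equal to 4.
Enumerating gives 12 such elements.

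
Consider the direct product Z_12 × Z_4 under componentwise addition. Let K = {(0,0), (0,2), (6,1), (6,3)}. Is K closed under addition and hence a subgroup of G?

|K| = 4 divides |G| = 48, consistent with Lagrange.
K contains the identity, every element's inverse is in K, and K is closed under +: it is a subgroup.
In fact K = ⟨(6,1)⟩.

Yes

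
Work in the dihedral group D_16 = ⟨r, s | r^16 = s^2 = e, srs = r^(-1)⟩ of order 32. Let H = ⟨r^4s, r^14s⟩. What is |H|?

|⟨r^4s⟩| = 2 and |⟨r^14s⟩| = 2, so |H| is a multiple of lcm(2, 2) = 2 and divides |G| = 32.
Closing under the operation: H = {e, r^2, r^4, r^6, r^8, r^10, r^12, r^14, s, r^2s, r^4s, r^6s, r^8s, r^10s, r^12s, r^14s}, so |H| = 16.

16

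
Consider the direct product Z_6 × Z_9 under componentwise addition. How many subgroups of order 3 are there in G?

4

|G| = 54 and 3 | 54, so subgroups of order 3 are possible by Lagrange.
The subgroups of order 3 are: {(0,0), (0,3), (0,6)}; {(0,0), (2,0), (4,0)}; {(0,0), (2,3), (4,6)}; {(0,0), (2,6), (4,3)}.
So G has 4 subgroups of order 3.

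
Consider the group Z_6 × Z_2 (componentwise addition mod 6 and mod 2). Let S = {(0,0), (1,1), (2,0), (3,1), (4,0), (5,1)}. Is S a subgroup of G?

Yes

|S| = 6 divides |G| = 12, consistent with Lagrange.
S contains the identity, every element's inverse is in S, and S is closed under +: it is a subgroup.
In fact S = ⟨(1,1)⟩.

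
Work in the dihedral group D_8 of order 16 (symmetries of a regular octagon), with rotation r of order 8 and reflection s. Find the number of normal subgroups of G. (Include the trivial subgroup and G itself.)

7

G has 19 subgroups. Checking conjugation-invariance by order — order 1: 1/1 normal; order 2: 1/9 normal; order 4: 1/5 normal; order 8: 3/3 normal; order 16: 1/1 normal.
Total normal subgroups: 7.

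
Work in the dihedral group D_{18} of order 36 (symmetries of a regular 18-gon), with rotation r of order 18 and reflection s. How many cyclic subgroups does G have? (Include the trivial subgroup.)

Each element a generates a cyclic subgroup ⟨a⟩; distinct elements may generate the same one (a cyclic group of order d has φ(d) generators).
Cyclic subgroups by order — order 1: 1; order 2: 19; order 3: 1; order 6: 1; order 9: 1; order 18: 1.
Total: 24.

24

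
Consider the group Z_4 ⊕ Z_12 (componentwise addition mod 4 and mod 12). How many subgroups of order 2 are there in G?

|G| = 48 and 2 | 48, so subgroups of order 2 are possible by Lagrange.
The subgroups of order 2 are: {(0,0), (0,6)}; {(0,0), (2,0)}; {(0,0), (2,6)}.
So G has 3 subgroups of order 2.

3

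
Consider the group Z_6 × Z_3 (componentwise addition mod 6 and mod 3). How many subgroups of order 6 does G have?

|G| = 18 and 6 | 18, so subgroups of order 6 are possible by Lagrange.
The subgroups of order 6 are: {(0,0), (0,1), (0,2), (3,0), (3,1), (3,2)}; {(0,0), (1,0), (2,0), (3,0), (4,0), (5,0)}; {(0,0), (1,1), (2,2), (3,0), (4,1), (5,2)}; {(0,0), (1,2), (2,1), (3,0), (4,2), (5,1)}.
So G has 4 subgroups of order 6.

4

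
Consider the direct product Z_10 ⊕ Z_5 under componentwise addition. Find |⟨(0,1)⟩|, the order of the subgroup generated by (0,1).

5

The order of (0,1) in Z_10 × Z_5 is lcm(ord(0) in Z_10, ord(1) in Z_5).
ord(0) = 1 and ord(1) = 5, so |⟨(0,1)⟩| = lcm(1, 5) = 5.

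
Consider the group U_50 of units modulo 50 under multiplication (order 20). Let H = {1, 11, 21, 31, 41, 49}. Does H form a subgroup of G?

|H| = 6 does not divide |G| = 20, so by Lagrange H is not a subgroup.

No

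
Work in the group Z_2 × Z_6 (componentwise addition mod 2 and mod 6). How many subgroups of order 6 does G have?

|G| = 12 and 6 | 12, so subgroups of order 6 are possible by Lagrange.
The subgroups of order 6 are: {(0,0), (0,1), (0,2), (0,3), (0,4), (0,5)}; {(0,0), (0,2), (0,4), (1,0), (1,2), (1,4)}; {(0,0), (0,2), (0,4), (1,1), (1,3), (1,5)}.
So G has 3 subgroups of order 6.

3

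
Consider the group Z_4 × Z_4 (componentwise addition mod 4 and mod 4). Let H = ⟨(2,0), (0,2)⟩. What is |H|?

4

|⟨(2,0)⟩| = 2 and |⟨(0,2)⟩| = 2, so |H| is a multiple of lcm(2, 2) = 2 and divides |G| = 16.
Closing under the operation: H = {(0,0), (0,2), (2,0), (2,2)}, so |H| = 4.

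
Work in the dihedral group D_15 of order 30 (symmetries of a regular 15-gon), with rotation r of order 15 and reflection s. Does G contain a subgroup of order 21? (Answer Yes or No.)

21 does not divide |G| = 30, so by Lagrange no subgroup of order 21 exists.

No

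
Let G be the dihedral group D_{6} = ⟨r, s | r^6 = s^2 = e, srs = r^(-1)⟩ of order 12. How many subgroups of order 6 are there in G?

3

|G| = 12 and 6 | 12, so subgroups of order 6 are possible by Lagrange.
The subgroups of order 6 are: {e, r, r^2, r^3, r^4, r^5}; {e, r^2, r^4, s, r^2s, r^4s}; {e, r^2, r^4, rs, r^3s, r^5s}.
So G has 3 subgroups of order 6.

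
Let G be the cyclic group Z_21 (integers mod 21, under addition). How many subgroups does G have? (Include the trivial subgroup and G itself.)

A cyclic group of order 21 has exactly one subgroup for each divisor of 21.
Divisors of 21: 1, 3, 7, 21.
So Z_21 has 4 subgroups.

4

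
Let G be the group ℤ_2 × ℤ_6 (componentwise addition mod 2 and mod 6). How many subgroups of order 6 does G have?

3

|G| = 12 and 6 | 12, so subgroups of order 6 are possible by Lagrange.
The subgroups of order 6 are: {(0,0), (0,1), (0,2), (0,3), (0,4), (0,5)}; {(0,0), (0,2), (0,4), (1,0), (1,2), (1,4)}; {(0,0), (0,2), (0,4), (1,1), (1,3), (1,5)}.
So G has 3 subgroups of order 6.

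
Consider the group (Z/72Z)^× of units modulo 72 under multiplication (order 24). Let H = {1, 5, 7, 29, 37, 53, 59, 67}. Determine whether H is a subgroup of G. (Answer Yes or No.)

No

67 ∈ H but its inverse 43 ∉ H, so H is not a subgroup.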